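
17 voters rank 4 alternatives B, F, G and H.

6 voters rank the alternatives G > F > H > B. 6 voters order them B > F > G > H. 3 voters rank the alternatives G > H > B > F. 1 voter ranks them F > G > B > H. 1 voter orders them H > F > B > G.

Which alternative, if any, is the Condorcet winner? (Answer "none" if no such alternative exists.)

G

Check each pair by majority over 17 ballots:
B vs F: B, 9–8.
B vs G: G, 10–7.
B vs H: 7 to 10, H.
F vs G: G wins 9–8.
F vs H: F, 13–4.
G vs H: 16 to 1, G.
G wins every pairwise contest, so G is the Condorcet winner.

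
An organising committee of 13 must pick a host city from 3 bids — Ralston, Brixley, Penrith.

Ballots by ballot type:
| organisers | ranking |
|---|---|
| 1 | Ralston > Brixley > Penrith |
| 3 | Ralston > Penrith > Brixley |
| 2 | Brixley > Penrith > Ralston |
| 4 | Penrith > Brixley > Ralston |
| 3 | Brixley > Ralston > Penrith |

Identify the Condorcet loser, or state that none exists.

none

Pairwise majorities:
Ralston vs Brixley: Ralston is ranked higher on 1+3 = 4 ballots, Brixley on 9. Brixley wins 9–4.
Ralston–Penrith: Ralston 7–6.
Brixley vs Penrith: 6 to 7, Penrith.
Each city has at least one pairwise win (Ralston beats Penrith; Brixley beats Ralston; Penrith beats Brixley) — no Condorcet loser.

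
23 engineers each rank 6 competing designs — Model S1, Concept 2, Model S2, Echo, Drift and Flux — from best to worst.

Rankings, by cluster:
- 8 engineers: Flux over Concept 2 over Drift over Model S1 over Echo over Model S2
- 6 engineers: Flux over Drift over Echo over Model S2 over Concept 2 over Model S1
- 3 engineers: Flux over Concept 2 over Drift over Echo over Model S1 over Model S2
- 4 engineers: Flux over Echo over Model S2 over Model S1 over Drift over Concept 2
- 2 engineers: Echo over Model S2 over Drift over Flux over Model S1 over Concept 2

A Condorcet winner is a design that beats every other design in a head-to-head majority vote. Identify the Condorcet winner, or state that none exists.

Flux

Check each pair by majority over 23 ballots:
Model S1–Concept 2: Concept 2 17–6.
Model S1 vs Model S2: Model S2, 12–11.
Model S1 vs Echo: Echo, 15–8.
Model S1 vs Drift: Drift wins 19–4.
Model S1–Flux: Flux 23–0.
Concept 2 vs Model S2: Model S2 wins 12–11.
Concept 2 vs Echo: Echo wins 12–11.
Concept 2 vs Drift: Drift wins 12–11.
Concept 2 vs Flux: Flux wins 23–0.
Model S2 vs Echo: Echo, 23–0.
Model S2 vs Drift: Drift wins 17–6.
Model S2–Flux: Flux 21–2.
Echo vs Drift: Drift wins 17–6.
Echo vs Flux: Flux, 21–2.
Drift vs Flux: Flux, 21–2.
Flux beats each of Model S1, Concept 2, Model S2, Echo, Drift — Flux is the Condorcet winner.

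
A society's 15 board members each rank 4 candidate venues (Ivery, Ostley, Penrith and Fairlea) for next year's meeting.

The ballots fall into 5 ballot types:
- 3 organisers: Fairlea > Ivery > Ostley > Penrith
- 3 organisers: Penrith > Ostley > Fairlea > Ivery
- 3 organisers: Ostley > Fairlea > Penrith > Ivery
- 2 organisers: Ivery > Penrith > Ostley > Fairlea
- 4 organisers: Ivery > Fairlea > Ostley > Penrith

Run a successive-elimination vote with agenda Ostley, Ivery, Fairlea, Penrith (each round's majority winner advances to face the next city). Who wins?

Fairlea

Round 1: Ostley vs Ivery — 6–9, Ivery advances.
Round 2: Ivery vs Fairlea — 6–9, Fairlea advances.
Round 3: Fairlea vs Penrith — 10–5, Fairlea advances.
The agenda winner is Fairlea.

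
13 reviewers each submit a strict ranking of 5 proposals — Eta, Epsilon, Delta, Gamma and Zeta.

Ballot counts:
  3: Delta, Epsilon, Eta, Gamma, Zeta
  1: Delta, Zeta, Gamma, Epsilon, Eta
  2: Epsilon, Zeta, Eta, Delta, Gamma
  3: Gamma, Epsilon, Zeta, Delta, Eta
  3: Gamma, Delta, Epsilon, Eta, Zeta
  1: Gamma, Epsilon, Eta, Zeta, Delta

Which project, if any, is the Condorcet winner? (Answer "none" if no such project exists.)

Head-to-head results (13 reviewers):
Eta vs Epsilon: Epsilon, 13–0.
Eta vs Delta: Delta wins 10–3.
Eta–Gamma: Gamma 8–5.
Eta vs Zeta: Eta wins 7–6.
Epsilon vs Delta: Delta, 7–6.
Epsilon vs Gamma: Gamma, 8–5.
Epsilon–Zeta: Epsilon 12–1.
Delta–Gamma: Gamma 7–6.
Delta–Zeta: Delta 7–6.
Gamma vs Zeta: Gamma wins 10–3.
Only Gamma has no losses; Gamma is the Condorcet winner.

Gamma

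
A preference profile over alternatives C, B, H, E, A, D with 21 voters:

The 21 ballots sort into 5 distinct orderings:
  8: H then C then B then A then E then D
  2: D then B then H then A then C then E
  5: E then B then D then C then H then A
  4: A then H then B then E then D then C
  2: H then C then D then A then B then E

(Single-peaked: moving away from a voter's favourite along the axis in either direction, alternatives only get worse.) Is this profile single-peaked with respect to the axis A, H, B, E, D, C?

no

Axis positions: A=1, H=2, B=3, E=4, D=5, C=6.
Bloc 1: ranking walks positions 2-6-3-1-4-5; C is ranked above B even though B lies between C and the peak H on the axis — preferences dip and rise again. Not single-peaked.
Bloc 2: ranking walks positions 5-3-2-1-6-4; B is ranked above E even though E lies between B and the peak D on the axis — preferences dip and rise again. Not single-peaked.
Bloc 3 (peak E at position 4): ranking walks positions 4-3-5-6-2-1, expanding outward from the peak — single-peaked.
Bloc 4 (peak A at position 1): ranking walks positions 1-2-3-4-5-6, expanding outward from the peak — single-peaked.
Bloc 5: ranking walks positions 2-6-5-1-3-4; C is ranked above B even though B lies between C and the peak H on the axis — preferences dip and rise again. Not single-peaked.
Bloc 1 violates single-peakedness, so the profile is not single-peaked on this axis.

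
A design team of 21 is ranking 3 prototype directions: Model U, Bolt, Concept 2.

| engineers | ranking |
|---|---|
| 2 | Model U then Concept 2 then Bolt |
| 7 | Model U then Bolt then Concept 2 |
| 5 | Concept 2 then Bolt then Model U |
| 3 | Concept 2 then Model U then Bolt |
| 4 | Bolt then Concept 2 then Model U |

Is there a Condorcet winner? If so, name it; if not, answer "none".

Pairwise majorities:
Model U vs Bolt: Model U, 12–9.
Model U vs Concept 2: Concept 2 wins 12–9.
Bolt–Concept 2: Bolt 11–10.
No design is unbeaten: Model U loses to Concept 2; Bolt loses to Model U; Concept 2 loses to Bolt. In particular Model U > Bolt > Concept 2 > Model U is a majority cycle — no Condorcet winner exists.

none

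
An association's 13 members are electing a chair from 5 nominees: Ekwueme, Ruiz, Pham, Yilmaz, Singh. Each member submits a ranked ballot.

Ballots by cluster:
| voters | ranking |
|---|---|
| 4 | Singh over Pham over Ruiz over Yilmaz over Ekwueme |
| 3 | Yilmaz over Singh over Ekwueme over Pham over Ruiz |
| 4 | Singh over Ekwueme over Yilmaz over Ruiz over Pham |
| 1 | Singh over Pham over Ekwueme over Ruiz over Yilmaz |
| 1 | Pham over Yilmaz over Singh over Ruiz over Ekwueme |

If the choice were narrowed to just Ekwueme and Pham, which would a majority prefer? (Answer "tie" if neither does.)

Ballots ranking Ekwueme above Pham: 3 + 4 = 7.
Ballots ranking Pham above Ekwueme: 13 − 7 = 6.
Ekwueme wins the head-to-head 7–6.

Ekwueme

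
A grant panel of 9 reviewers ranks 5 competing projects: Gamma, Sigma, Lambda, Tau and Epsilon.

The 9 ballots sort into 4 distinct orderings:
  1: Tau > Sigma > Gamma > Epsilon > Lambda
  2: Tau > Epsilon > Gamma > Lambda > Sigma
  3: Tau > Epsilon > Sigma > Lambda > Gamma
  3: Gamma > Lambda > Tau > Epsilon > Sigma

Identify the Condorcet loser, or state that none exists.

Sigma

Head-to-head results (9 reviewers):
Gamma vs Sigma: 2+3 = 5 for Gamma, 4 for Sigma — Gamma by 5–4.
Gamma–Lambda: Gamma 6–3.
Gamma vs Tau: Tau wins 6–3.
Gamma vs Epsilon: 1+3 = 4 for Gamma, 5 for Epsilon — Epsilon by 5–4.
Sigma–Lambda: Lambda 5–4.
Sigma vs Tau: Sigma is ranked higher on 0 ballots, Tau on 9. Tau wins 9–0.
Sigma vs Epsilon: 1 for Sigma, 8 for Epsilon — Epsilon by 8–1.
Lambda vs Tau: 3 for Lambda, 6 for Tau — Tau by 6–3.
Lambda vs Epsilon: Lambda preferred on 3 ballots; Epsilon wins 6–3.
Tau vs Epsilon: Tau, 9–0.
Sigma is beaten in every head-to-head and is the Condorcet loser.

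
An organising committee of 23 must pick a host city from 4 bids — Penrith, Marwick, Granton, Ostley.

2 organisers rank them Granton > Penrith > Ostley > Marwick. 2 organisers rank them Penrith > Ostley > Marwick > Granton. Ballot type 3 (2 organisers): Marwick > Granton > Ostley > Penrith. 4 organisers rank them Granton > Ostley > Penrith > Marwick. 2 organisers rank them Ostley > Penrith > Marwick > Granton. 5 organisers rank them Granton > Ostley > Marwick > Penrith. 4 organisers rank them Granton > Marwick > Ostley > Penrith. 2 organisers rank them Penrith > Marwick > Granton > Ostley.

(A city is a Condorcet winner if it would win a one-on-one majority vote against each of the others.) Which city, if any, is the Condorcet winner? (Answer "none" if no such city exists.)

Granton

Pairwise majorities:
Penrith vs Marwick: Penrith preferred on 2+2+4+2+2 = 12 ballots; Penrith wins 12–11.
Penrith vs Granton: 6 to 17, Granton.
Penrith vs Ostley: 6 to 17, Ostley.
Marwick vs Granton: 2+2+2+2 = 8 for Marwick, 15 for Granton — Granton by 15–8.
Marwick vs Ostley: 2+4+2 = 8 for Marwick, 15 for Ostley — Ostley by 15–8.
Granton vs Ostley: 2+2+4+5+4+2 = 19 for Granton, 4 for Ostley — Granton by 19–4.
Granton wins every pairwise contest, so Granton is the Condorcet winner.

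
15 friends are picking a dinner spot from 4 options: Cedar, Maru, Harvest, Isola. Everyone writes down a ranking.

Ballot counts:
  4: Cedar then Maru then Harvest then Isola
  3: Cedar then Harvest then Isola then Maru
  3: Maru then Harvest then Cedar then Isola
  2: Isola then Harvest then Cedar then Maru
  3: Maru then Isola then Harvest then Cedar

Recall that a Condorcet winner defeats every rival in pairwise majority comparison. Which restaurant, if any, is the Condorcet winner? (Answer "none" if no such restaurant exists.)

none

Pairwise majorities:
Cedar vs Maru: Cedar wins 9–6.
Cedar–Harvest: Harvest 8–7.
Cedar vs Isola: Cedar wins 10–5.
Maru vs Harvest: Maru wins 10–5.
Maru vs Isola: Maru, 10–5.
Harvest vs Isola: Harvest, 10–5.
Each restaurant drops at least one matchup (Cedar loses to Harvest; Maru loses to Cedar; Harvest loses to Maru; Isola loses to Cedar); the cycle Cedar beats Maru beats Harvest beats Cedar rules out a Condorcet winner.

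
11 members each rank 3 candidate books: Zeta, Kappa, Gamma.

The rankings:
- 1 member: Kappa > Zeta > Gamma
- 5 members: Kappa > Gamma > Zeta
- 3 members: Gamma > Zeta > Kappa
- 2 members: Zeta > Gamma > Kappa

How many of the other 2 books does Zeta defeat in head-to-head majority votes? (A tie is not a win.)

Zeta against each rival (11 members):
Zeta vs Kappa: 3+2 = 5 for Zeta, 6 for Kappa — Kappa by 6–5.
Zeta vs Gamma: 1+2 = 3 for Zeta, 8 for Gamma — Gamma by 8–3.
Zeta beats no one; loses to Kappa, Gamma — 0 pairwise wins.

0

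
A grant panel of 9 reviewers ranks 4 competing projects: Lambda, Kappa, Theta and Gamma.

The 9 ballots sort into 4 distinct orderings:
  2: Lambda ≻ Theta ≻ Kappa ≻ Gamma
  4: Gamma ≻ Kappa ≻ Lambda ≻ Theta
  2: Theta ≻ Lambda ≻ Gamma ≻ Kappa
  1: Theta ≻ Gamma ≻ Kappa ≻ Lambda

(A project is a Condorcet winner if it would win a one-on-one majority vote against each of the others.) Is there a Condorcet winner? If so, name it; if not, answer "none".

none

Pairwise majorities:
Lambda vs Kappa: Kappa wins 5–4.
Lambda vs Theta: Lambda, 6–3.
Lambda vs Gamma: Gamma, 5–4.
Kappa vs Theta: Theta wins 5–4.
Kappa vs Gamma: Gamma wins 7–2.
Theta vs Gamma: Theta, 5–4.
No project is unbeaten: Lambda loses to Kappa; Kappa loses to Theta; Theta loses to Lambda; Gamma loses to Theta. In particular Lambda beats Theta beats Kappa beats Lambda is a majority cycle — no Condorcet winner exists.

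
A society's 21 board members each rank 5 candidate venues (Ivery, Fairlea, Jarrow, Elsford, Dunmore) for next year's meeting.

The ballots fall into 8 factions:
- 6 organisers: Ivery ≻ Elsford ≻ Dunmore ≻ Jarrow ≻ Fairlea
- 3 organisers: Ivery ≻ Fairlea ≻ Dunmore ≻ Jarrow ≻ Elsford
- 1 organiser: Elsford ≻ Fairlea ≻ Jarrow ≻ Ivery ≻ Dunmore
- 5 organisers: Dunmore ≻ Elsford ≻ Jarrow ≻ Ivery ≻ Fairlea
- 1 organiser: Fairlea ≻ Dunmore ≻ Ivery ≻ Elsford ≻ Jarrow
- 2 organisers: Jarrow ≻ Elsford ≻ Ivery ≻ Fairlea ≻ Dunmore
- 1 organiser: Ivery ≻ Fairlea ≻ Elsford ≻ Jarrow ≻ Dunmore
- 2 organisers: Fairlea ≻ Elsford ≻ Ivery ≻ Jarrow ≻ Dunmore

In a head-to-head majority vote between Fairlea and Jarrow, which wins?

Ballots ranking Fairlea above Jarrow: 3 + 1 + 1 + 1 + 2 = 8.
Ballots ranking Jarrow above Fairlea: 21 − 8 = 13.
Jarrow wins the head-to-head 13–8.

Jarrow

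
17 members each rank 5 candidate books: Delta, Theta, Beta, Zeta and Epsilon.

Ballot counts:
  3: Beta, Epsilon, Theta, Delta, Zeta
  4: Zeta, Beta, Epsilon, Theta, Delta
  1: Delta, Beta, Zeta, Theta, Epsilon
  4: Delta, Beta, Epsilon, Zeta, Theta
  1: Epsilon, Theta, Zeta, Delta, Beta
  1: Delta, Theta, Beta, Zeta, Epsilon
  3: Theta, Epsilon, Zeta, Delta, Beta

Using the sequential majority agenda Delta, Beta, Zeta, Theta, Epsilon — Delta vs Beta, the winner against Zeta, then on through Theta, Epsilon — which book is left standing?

Epsilon

Round 1: Delta vs Beta — 10–7, Delta advances.
Round 2: Delta vs Zeta — 9–8, Delta advances.
Round 3: Delta vs Theta — 6–11, Theta advances.
Round 4: Theta vs Epsilon — 5–12, Epsilon advances.
Epsilon survives the agenda.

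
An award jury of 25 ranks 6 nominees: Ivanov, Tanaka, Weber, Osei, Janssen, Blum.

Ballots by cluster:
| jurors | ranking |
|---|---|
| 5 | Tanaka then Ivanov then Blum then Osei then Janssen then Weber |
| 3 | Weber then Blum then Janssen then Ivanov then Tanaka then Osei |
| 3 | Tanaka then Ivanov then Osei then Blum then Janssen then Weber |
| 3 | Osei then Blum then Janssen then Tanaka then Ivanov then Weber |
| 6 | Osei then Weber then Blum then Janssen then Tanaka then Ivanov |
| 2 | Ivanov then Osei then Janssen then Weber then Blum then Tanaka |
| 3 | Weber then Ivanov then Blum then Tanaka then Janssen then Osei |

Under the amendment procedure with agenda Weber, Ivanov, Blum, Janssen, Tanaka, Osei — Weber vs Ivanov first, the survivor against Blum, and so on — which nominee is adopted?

Round 1: Weber vs Ivanov — 12–13, Ivanov advances.
Round 2: Ivanov vs Blum — 13–12, Ivanov advances.
Round 3: Ivanov vs Janssen — 13–12, Ivanov advances.
Round 4: Ivanov vs Tanaka — 8–17, Tanaka advances.
Round 5: Tanaka vs Osei — 14–11, Tanaka advances.
Tanaka survives the agenda.

Tanaka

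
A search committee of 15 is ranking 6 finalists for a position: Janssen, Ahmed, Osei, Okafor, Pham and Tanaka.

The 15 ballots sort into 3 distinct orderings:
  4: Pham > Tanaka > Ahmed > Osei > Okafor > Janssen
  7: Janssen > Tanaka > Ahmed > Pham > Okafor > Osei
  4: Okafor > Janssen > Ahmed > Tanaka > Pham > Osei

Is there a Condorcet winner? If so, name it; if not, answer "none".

Head-to-head results (15 committee members):
Janssen–Ahmed: Janssen 11–4.
Janssen vs Osei: Janssen is ranked higher on 7+4 = 11 ballots, Osei on 4. Janssen wins 11–4.
Janssen vs Okafor: Janssen is ranked higher on 7 ballots, Okafor on 8. Okafor wins 8–7.
Janssen vs Pham: 7+4 = 11 for Janssen, 4 for Pham — Janssen by 11–4.
Janssen–Tanaka: Janssen 11–4.
Ahmed–Osei: Ahmed 15–0.
Ahmed vs Okafor: Ahmed preferred on 4+7 = 11 ballots; Ahmed wins 11–4.
Ahmed vs Pham: Ahmed wins 11–4.
Ahmed vs Tanaka: Tanaka wins 11–4.
Osei vs Okafor: Okafor wins 11–4.
Osei vs Pham: Pham, 15–0.
Osei vs Tanaka: Osei preferred on 0 ballots; Tanaka wins 15–0.
Okafor vs Pham: Okafor preferred on 4 ballots; Pham wins 11–4.
Okafor vs Tanaka: Tanaka, 11–4.
Pham vs Tanaka: Pham preferred on 4 ballots; Tanaka wins 11–4.
No candidate is unbeaten: Janssen loses to Okafor; Ahmed loses to Janssen; Osei loses to Janssen; Okafor loses to Ahmed; Pham loses to Janssen; Tanaka loses to Janssen. In particular Janssen beats Ahmed beats Okafor beats Janssen is a majority cycle — no Condorcet winner exists.

none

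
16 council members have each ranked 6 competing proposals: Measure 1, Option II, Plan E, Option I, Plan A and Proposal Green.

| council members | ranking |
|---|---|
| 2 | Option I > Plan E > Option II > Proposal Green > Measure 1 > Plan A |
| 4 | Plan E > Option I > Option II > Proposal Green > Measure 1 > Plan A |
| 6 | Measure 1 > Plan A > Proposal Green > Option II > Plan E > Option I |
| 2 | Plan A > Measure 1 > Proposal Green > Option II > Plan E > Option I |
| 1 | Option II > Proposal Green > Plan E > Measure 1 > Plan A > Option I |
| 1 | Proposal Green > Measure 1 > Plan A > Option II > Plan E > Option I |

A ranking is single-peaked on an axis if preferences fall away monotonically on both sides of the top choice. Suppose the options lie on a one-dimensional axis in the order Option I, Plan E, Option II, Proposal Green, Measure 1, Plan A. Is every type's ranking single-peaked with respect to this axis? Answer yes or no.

Axis positions: Option I=1, Plan E=2, Option II=3, Proposal Green=4, Measure 1=5, Plan A=6.
Type 1 (peak Option I at position 1): ranking walks positions 1-2-3-4-5-6, expanding outward from the peak — single-peaked.
Type 2 (peak Plan E at position 2): ranking walks positions 2-1-3-4-5-6, expanding outward from the peak — single-peaked.
Type 3 (peak Measure 1 at position 5): ranking walks positions 5-6-4-3-2-1, expanding outward from the peak — single-peaked.
Type 4 (peak Plan A at position 6): ranking walks positions 6-5-4-3-2-1, expanding outward from the peak — single-peaked.
Type 5 (peak Option II at position 3): ranking walks positions 3-4-2-5-6-1, expanding outward from the peak — single-peaked.
Type 6 (peak Proposal Green at position 4): ranking walks positions 4-5-6-3-2-1, expanding outward from the peak — single-peaked.
Every ranking is single-peaked on this axis.

yes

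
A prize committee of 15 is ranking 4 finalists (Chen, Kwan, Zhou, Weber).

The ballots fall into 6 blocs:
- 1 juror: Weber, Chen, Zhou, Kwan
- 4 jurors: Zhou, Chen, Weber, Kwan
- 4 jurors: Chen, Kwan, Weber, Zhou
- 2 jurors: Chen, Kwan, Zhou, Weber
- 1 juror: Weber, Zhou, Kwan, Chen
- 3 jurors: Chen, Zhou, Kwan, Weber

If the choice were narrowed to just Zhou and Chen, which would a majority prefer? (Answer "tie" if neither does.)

Ballots ranking Zhou above Chen: 4 + 1 = 5.
Ballots ranking Chen above Zhou: 15 − 5 = 10.
Chen wins the head-to-head 10–5.

Chen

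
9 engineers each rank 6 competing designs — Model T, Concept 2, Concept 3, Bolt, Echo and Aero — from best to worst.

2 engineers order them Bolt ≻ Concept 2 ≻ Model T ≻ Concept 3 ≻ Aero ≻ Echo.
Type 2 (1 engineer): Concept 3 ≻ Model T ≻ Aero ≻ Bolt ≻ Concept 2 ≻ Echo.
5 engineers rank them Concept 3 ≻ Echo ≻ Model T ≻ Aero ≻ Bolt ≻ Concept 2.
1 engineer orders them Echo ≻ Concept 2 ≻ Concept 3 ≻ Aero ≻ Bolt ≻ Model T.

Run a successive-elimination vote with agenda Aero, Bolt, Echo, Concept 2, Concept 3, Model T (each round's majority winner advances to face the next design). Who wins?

Round 1: Aero vs Bolt — 7–2, Aero advances.
Round 2: Aero vs Echo — 3–6, Echo advances.
Round 3: Echo vs Concept 2 — 6–3, Echo advances.
Round 4: Echo vs Concept 3 — 1–8, Concept 3 advances.
Round 5: Concept 3 vs Model T — 7–2, Concept 3 advances.
Concept 3 survives the agenda.

Concept 3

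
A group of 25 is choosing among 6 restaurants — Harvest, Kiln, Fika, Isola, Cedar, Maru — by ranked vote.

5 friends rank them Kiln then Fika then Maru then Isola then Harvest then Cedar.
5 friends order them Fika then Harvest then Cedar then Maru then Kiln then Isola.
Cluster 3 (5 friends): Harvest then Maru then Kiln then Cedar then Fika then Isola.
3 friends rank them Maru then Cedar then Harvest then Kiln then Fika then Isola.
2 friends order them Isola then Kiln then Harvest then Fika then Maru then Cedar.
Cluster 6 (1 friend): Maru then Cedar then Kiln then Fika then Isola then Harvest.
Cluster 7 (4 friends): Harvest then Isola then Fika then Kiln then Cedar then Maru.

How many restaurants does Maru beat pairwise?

Maru against each rival (25 friends):
Maru vs Harvest: Maru is ranked higher on 5+3+1 = 9 ballots, Harvest on 16. Harvest wins 16–9.
Maru vs Kiln: 5+5+3+1 = 14 for Maru, 11 for Kiln — Maru by 14–11.
Maru–Fika: Fika 16–9.
Maru vs Isola: 19 to 6, Maru.
Maru vs Cedar: 16 to 9, Maru.
Maru beats Kiln, Isola, Cedar; loses to Harvest, Fika — 3 pairwise wins.

3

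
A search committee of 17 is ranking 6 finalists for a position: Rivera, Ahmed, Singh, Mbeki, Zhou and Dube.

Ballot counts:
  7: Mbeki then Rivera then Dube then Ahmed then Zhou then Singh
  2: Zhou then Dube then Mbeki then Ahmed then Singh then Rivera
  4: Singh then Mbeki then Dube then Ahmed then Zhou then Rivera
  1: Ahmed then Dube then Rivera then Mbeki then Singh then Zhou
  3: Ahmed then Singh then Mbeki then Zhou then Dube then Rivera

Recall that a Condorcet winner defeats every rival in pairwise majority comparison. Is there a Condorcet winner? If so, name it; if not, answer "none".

Mbeki

Head-to-head results (17 committee members):
Rivera vs Ahmed: 7 for Rivera, 10 for Ahmed — Ahmed by 10–7.
Rivera vs Singh: Rivera is ranked higher on 7+1 = 8 ballots, Singh on 9. Singh wins 9–8.
Rivera vs Mbeki: Rivera preferred on 1 ballot; Mbeki wins 16–1.
Rivera vs Zhou: Rivera preferred on 7+1 = 8 ballots; Zhou wins 9–8.
Rivera vs Dube: Rivera preferred on 7 ballots; Dube wins 10–7.
Ahmed vs Singh: 7+2+1+3 = 13 for Ahmed, 4 for Singh — Ahmed by 13–4.
Ahmed vs Mbeki: 1+3 = 4 for Ahmed, 13 for Mbeki — Mbeki by 13–4.
Ahmed vs Zhou: 7+4+1+3 = 15 for Ahmed, 2 for Zhou — Ahmed by 15–2.
Ahmed vs Dube: 4 to 13, Dube.
Singh vs Mbeki: Singh is ranked higher on 4+3 = 7 ballots, Mbeki on 10. Mbeki wins 10–7.
Singh vs Zhou: Singh preferred on 4+1+3 = 8 ballots; Zhou wins 9–8.
Singh vs Dube: 7 to 10, Dube.
Mbeki vs Zhou: 7+4+1+3 = 15 for Mbeki, 2 for Zhou — Mbeki by 15–2.
Mbeki vs Dube: 14 to 3, Mbeki.
Zhou vs Dube: Zhou is ranked higher on 2+3 = 5 ballots, Dube on 12. Dube wins 12–5.
Mbeki wins every pairwise contest, so Mbeki is the Condorcet winner.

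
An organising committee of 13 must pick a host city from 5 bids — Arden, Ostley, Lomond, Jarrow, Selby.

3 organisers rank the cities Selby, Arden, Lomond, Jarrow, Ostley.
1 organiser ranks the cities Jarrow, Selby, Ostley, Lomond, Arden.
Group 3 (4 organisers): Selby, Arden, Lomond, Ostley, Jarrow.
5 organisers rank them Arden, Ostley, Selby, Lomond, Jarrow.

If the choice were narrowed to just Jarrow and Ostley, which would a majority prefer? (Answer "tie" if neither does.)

Ostley

Ballots ranking Jarrow above Ostley: 3 + 1 = 4.
Ballots ranking Ostley above Jarrow: 13 − 4 = 9.
Ostley wins the head-to-head 9–4.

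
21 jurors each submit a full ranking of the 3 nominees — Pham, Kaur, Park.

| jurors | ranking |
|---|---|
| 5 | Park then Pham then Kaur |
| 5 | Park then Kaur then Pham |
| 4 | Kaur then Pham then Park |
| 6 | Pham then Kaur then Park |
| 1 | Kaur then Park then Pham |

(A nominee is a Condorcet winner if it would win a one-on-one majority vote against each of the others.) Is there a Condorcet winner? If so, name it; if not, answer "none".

Check each pair by majority over 21 ballots:
Pham vs Kaur: Pham, 11–10.
Pham–Park: Park 11–10.
Kaur vs Park: Kaur wins 11–10.
No nominee is unbeaten: Pham loses to Park; Kaur loses to Pham; Park loses to Kaur. In particular Pham > Kaur > Park > Pham is a majority cycle — no Condorcet winner exists.

none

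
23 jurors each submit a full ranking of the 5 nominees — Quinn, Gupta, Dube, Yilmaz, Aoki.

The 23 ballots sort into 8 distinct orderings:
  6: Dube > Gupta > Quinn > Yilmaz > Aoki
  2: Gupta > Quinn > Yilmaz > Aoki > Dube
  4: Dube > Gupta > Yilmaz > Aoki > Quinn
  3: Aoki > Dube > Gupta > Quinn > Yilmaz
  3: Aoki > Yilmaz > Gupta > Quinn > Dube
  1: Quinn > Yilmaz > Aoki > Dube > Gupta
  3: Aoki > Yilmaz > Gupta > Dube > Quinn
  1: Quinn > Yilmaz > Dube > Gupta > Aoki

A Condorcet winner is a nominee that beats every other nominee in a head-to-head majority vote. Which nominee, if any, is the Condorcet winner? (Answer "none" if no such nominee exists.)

Head-to-head results (23 jurors):
Quinn vs Gupta: Gupta, 21–2.
Quinn–Dube: Dube 16–7.
Quinn vs Yilmaz: Quinn wins 13–10.
Quinn–Aoki: Aoki 13–10.
Gupta vs Dube: Dube wins 15–8.
Gupta vs Yilmaz: Gupta, 15–8.
Gupta vs Aoki: Gupta wins 13–10.
Dube vs Yilmaz: Dube wins 13–10.
Dube vs Aoki: Aoki wins 12–11.
Yilmaz vs Aoki: Yilmaz wins 14–9.
Each nominee drops at least one matchup (Quinn loses to Gupta; Gupta loses to Dube; Dube loses to Aoki; Yilmaz loses to Quinn; Aoki loses to Gupta); the cycle Quinn beats Yilmaz beats Aoki beats Quinn rules out a Condorcet winner.

none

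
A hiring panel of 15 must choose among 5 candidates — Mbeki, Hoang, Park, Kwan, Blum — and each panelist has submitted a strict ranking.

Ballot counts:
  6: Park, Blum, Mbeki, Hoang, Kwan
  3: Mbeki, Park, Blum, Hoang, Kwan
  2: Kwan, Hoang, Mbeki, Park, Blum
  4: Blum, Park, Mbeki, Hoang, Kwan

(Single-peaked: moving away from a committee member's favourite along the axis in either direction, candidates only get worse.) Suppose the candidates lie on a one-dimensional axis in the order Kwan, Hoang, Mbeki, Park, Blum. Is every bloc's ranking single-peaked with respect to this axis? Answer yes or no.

Axis positions: Kwan=1, Hoang=2, Mbeki=3, Park=4, Blum=5.
Bloc 1 (peak Park at position 4): ranking walks positions 4-5-3-2-1, expanding outward from the peak — single-peaked.
Bloc 2 (peak Mbeki at position 3): ranking walks positions 3-4-5-2-1, expanding outward from the peak — single-peaked.
Bloc 3 (peak Kwan at position 1): ranking walks positions 1-2-3-4-5, expanding outward from the peak — single-peaked.
Bloc 4 (peak Blum at position 5): ranking walks positions 5-4-3-2-1, expanding outward from the peak — single-peaked.
Every ranking is single-peaked on this axis.

yes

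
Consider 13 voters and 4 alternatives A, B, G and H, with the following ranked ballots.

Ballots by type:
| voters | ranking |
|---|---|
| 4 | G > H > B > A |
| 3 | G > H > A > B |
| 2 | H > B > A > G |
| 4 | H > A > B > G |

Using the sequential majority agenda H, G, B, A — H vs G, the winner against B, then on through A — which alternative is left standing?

G

Round 1: H vs G — 6–7, G advances.
Round 2: G vs B — 7–6, G advances.
Round 3: G vs A — 7–6, G advances.
G survives the agenda.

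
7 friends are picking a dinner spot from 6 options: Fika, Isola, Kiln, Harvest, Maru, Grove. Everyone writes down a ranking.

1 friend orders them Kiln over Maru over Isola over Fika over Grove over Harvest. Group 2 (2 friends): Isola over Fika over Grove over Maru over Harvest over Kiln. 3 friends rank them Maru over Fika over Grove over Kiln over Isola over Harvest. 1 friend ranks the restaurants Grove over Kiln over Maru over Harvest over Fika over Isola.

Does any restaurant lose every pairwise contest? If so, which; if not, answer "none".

Head-to-head results (7 friends):
Fika vs Isola: Fika is ranked higher on 3+1 = 4 ballots, Isola on 3. Fika wins 4–3.
Fika vs Kiln: Fika, 5–2.
Fika vs Harvest: Fika, 6–1.
Fika vs Maru: Fika is ranked higher on 2 ballots, Maru on 5. Maru wins 5–2.
Fika vs Grove: Fika wins 6–1.
Isola vs Kiln: Isola preferred on 2 ballots; Kiln wins 5–2.
Isola vs Harvest: Isola preferred on 1+2+3 = 6 ballots; Isola wins 6–1.
Isola vs Maru: Isola preferred on 2 ballots; Maru wins 5–2.
Isola vs Grove: Grove wins 4–3.
Kiln vs Harvest: 1+3+1 = 5 for Kiln, 2 for Harvest — Kiln by 5–2.
Kiln vs Maru: Maru, 5–2.
Kiln–Grove: Grove 6–1.
Harvest vs Maru: 0 to 7, Maru.
Harvest–Grove: Grove 7–0.
Maru–Grove: Maru 4–3.
Harvest is beaten in every head-to-head and is the Condorcet loser.

Harvest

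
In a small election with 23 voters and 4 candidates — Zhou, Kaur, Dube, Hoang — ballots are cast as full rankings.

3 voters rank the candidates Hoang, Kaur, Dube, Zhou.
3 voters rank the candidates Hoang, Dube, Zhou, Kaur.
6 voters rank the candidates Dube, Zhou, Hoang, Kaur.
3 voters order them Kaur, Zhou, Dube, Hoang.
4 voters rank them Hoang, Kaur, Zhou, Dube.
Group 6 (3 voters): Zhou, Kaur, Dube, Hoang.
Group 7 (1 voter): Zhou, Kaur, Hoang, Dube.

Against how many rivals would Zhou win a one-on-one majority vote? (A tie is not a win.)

2

Zhou against each rival (23 voters):
Zhou vs Kaur: 3+6+3+1 = 13 for Zhou, 10 for Kaur — Zhou by 13–10.
Zhou vs Dube: Dube, 12–11.
Zhou vs Hoang: 6+3+3+1 = 13 for Zhou, 10 for Hoang — Zhou by 13–10.
Zhou beats Kaur, Hoang; loses to Dube — 2 pairwise wins.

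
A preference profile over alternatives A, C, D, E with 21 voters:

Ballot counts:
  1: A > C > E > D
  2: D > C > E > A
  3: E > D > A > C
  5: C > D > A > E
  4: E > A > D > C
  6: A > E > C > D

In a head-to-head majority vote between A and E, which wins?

Ballots ranking A above E: 1 + 5 + 6 = 12.
Ballots ranking E above A: 21 − 12 = 9.
A wins the head-to-head 12–9.

A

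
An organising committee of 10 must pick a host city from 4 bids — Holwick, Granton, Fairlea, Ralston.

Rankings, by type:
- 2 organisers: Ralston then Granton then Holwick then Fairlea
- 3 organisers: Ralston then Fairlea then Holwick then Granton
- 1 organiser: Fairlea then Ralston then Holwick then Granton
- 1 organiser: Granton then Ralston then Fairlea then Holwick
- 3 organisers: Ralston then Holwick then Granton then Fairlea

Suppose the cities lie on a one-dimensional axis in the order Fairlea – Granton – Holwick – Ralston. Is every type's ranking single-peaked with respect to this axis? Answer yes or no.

no

Axis positions: Fairlea=1, Granton=2, Holwick=3, Ralston=4.
Type 1: ranking walks positions 4-2-3-1; Granton is ranked above Holwick even though Holwick lies between Granton and the peak Ralston on the axis — preferences dip and rise again. Not single-peaked.
Type 2: ranking walks positions 4-1-3-2; Fairlea is ranked above Holwick even though Holwick lies between Fairlea and the peak Ralston on the axis — preferences dip and rise again. Not single-peaked.
Type 3: ranking walks positions 1-4-3-2; Ralston is ranked above Granton even though Granton lies between Ralston and the peak Fairlea on the axis — preferences dip and rise again. Not single-peaked.
Type 4: ranking walks positions 2-4-1-3; Ralston is ranked above Holwick even though Holwick lies between Ralston and the peak Granton on the axis — preferences dip and rise again. Not single-peaked.
Type 5 (peak Ralston at position 4): ranking walks positions 4-3-2-1, expanding outward from the peak — single-peaked.
Type 1 violates single-peakedness, so the profile is not single-peaked on this axis.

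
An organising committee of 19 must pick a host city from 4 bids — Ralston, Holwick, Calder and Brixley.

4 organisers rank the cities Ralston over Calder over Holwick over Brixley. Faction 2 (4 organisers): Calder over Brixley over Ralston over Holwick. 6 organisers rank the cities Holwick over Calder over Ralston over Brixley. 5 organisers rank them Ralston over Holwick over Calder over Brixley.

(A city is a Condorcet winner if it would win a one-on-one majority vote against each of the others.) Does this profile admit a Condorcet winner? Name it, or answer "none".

Pairwise majorities:
Ralston vs Holwick: Ralston preferred on 4+4+5 = 13 ballots; Ralston wins 13–6.
Ralston vs Calder: 9 to 10, Calder.
Ralston vs Brixley: 4+6+5 = 15 for Ralston, 4 for Brixley — Ralston by 15–4.
Holwick vs Calder: Holwick wins 11–8.
Holwick vs Brixley: Holwick preferred on 4+6+5 = 15 ballots; Holwick wins 15–4.
Calder–Brixley: Calder 19–0.
No city is unbeaten: Ralston loses to Calder; Holwick loses to Ralston; Calder loses to Holwick; Brixley loses to Ralston. In particular Ralston > Holwick > Calder > Ralston is a majority cycle — no Condorcet winner exists.

none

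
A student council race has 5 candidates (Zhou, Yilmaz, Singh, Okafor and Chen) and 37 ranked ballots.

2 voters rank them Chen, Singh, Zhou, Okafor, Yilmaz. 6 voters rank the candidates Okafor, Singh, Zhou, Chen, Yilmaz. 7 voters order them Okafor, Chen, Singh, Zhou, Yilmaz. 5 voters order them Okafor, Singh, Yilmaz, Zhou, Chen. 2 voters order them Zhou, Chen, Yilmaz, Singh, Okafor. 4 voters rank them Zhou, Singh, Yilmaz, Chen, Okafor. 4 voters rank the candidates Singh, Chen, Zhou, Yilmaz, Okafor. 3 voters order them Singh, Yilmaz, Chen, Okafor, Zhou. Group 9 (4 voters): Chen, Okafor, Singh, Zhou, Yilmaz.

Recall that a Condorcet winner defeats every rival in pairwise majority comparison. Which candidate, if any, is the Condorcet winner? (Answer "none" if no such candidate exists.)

none

Check each pair by majority over 37 ballots:
Zhou vs Yilmaz: Zhou, 29–8.
Zhou vs Singh: Singh, 31–6.
Zhou vs Okafor: Okafor, 25–12.
Zhou vs Chen: Chen, 20–17.
Yilmaz vs Singh: Singh wins 35–2.
Yilmaz vs Okafor: Okafor wins 24–13.
Yilmaz vs Chen: Chen, 25–12.
Singh–Okafor: Okafor 22–15.
Singh vs Chen: Singh wins 22–15.
Okafor vs Chen: Chen wins 19–18.
Every candidate loses at least once (Zhou loses to Singh; Yilmaz loses to Zhou; Singh loses to Okafor; Okafor loses to Chen; Chen loses to Singh). The majority relation contains the cycle Singh → Chen → Okafor → Singh, so there is no Condorcet winner.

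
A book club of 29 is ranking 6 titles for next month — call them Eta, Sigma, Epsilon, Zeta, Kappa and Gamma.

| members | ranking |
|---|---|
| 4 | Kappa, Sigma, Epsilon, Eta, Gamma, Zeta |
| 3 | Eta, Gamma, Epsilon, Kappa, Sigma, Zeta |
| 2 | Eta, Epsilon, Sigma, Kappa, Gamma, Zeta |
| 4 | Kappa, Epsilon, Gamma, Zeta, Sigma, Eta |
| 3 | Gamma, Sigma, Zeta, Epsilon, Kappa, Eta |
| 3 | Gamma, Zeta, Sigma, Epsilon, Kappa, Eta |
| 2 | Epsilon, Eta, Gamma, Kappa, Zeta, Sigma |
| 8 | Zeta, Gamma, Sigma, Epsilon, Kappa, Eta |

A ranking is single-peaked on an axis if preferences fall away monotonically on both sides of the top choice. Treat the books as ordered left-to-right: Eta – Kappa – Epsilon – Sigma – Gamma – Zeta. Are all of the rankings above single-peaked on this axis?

Axis positions: Eta=1, Kappa=2, Epsilon=3, Sigma=4, Gamma=5, Zeta=6.
Faction 1: ranking walks positions 2-4-3-1-5-6; Sigma is ranked above Epsilon even though Epsilon lies between Sigma and the peak Kappa on the axis — preferences dip and rise again. Not single-peaked.
Faction 2: ranking walks positions 1-5-3-2-4-6; Gamma is ranked above Kappa even though Kappa lies between Gamma and the peak Eta on the axis — preferences dip and rise again. Not single-peaked.
Faction 3: ranking walks positions 1-3-4-2-5-6; Epsilon is ranked above Kappa even though Kappa lies between Epsilon and the peak Eta on the axis — preferences dip and rise again. Not single-peaked.
Faction 4: ranking walks positions 2-3-5-6-4-1; Gamma is ranked above Sigma even though Sigma lies between Gamma and the peak Kappa on the axis — preferences dip and rise again. Not single-peaked.
Faction 5 (peak Gamma at position 5): ranking walks positions 5-4-6-3-2-1, expanding outward from the peak — single-peaked.
Faction 6 (peak Gamma at position 5): ranking walks positions 5-6-4-3-2-1, expanding outward from the peak — single-peaked.
Faction 7: ranking walks positions 3-1-5-2-6-4; Eta is ranked above Kappa even though Kappa lies between Eta and the peak Epsilon on the axis — preferences dip and rise again. Not single-peaked.
Faction 8 (peak Zeta at position 6): ranking walks positions 6-5-4-3-2-1, expanding outward from the peak — single-peaked.
Faction 1 violates single-peakedness, so the profile is not single-peaked on this axis.

no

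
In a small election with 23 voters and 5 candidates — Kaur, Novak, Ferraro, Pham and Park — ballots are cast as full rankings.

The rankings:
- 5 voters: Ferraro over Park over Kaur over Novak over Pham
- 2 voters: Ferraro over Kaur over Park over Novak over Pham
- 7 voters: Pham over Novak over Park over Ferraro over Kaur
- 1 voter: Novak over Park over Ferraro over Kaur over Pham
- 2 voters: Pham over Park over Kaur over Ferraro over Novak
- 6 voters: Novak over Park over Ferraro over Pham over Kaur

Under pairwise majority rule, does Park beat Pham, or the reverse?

Park

Ballots ranking Park above Pham: 5 + 2 + 1 + 6 = 14.
Ballots ranking Pham above Park: 23 − 14 = 9.
Park wins the head-to-head 14–9.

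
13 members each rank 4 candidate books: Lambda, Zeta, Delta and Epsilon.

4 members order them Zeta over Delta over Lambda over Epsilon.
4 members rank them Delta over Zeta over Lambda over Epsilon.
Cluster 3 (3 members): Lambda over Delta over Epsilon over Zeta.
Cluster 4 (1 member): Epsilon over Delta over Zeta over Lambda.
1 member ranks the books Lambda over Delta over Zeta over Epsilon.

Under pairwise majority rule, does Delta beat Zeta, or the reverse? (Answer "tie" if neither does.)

Delta

Ballots ranking Delta above Zeta: 4 + 3 + 1 + 1 = 9.
Ballots ranking Zeta above Delta: 13 − 9 = 4.
Delta wins the head-to-head 9–4.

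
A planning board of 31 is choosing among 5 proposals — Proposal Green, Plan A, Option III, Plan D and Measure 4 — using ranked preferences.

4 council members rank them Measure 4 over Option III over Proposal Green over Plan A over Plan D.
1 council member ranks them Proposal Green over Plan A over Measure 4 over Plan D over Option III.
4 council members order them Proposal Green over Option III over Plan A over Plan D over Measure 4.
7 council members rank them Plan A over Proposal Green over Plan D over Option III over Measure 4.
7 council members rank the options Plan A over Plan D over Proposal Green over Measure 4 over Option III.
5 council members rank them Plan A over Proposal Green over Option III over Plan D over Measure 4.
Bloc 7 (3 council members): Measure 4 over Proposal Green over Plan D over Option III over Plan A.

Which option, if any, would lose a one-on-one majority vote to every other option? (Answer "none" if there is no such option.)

Pairwise majorities:
Proposal Green vs Plan A: 12 to 19, Plan A.
Proposal Green vs Option III: Proposal Green, 27–4.
Proposal Green vs Plan D: 24 to 7, Proposal Green.
Proposal Green vs Measure 4: Proposal Green wins 24–7.
Plan A vs Option III: Plan A wins 20–11.
Plan A vs Plan D: 28 to 3, Plan A.
Plan A vs Measure 4: Plan A wins 24–7.
Option III vs Plan D: Plan D wins 18–13.
Option III vs Measure 4: 16 to 15, Option III.
Plan D vs Measure 4: Plan D is ranked higher on 4+7+7+5 = 23 ballots, Measure 4 on 8. Plan D wins 23–8.
Measure 4 loses to every other option — it is the Condorcet loser.

Measure 4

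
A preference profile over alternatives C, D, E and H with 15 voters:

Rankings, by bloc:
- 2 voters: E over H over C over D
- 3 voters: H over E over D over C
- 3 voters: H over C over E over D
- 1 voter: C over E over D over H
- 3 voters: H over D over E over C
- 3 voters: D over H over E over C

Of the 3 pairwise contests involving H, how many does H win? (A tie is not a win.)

3

H against each rival (15 voters):
H vs C: H wins 14–1.
H–D: H 11–4.
H vs E: H, 12–3.
H beats C, D, E — 3 pairwise wins.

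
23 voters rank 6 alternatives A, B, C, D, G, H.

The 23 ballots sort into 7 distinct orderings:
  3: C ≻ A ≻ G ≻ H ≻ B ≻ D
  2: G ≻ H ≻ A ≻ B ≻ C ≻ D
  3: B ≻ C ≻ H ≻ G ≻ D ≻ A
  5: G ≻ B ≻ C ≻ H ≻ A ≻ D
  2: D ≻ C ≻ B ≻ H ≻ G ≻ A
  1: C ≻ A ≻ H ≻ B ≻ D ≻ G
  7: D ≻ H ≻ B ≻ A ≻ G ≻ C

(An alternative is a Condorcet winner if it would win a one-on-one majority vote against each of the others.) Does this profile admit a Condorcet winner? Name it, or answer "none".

Check each pair by majority over 23 ballots:
A vs B: A preferred on 3+2+1 = 6 ballots; B wins 17–6.
A vs C: 9 to 14, C.
A vs D: A is ranked higher on 3+2+5+1 = 11 ballots, D on 12. D wins 12–11.
A vs G: 11 to 12, G.
A vs H: A preferred on 3+1 = 4 ballots; H wins 19–4.
B vs C: 17 to 6, B.
B vs D: B wins 14–9.
B vs G: B preferred on 3+2+1+7 = 13 ballots; B wins 13–10.
B vs H: 10 to 13, H.
C vs D: C is ranked higher on 3+2+3+5+1 = 14 ballots, D on 9. C wins 14–9.
C vs G: G, 14–9.
C vs H: C, 14–9.
D vs G: D is ranked higher on 2+1+7 = 10 ballots, G on 13. G wins 13–10.
D–H: H 14–9.
G vs H: 10 to 13, H.
No alternative is unbeaten: A loses to B; B loses to H; C loses to B; D loses to B; G loses to B; H loses to C. In particular B → C → H → B is a majority cycle — no Condorcet winner exists.

none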